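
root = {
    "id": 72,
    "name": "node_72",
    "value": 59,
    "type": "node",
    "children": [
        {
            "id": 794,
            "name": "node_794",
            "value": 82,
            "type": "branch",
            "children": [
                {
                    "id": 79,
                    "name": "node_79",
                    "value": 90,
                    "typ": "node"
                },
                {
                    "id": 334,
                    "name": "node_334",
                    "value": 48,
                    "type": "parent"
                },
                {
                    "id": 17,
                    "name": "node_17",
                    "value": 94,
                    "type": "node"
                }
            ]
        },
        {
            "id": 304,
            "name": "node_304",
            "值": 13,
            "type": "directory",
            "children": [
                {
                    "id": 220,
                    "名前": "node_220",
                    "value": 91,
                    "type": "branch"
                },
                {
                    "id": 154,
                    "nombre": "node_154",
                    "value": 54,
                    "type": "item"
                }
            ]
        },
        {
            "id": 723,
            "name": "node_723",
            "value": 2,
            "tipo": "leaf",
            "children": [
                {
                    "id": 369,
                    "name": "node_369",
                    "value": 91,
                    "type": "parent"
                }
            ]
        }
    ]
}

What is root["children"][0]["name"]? "node_794"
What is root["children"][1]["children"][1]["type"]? "item"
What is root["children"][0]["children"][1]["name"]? "node_334"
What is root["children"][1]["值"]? 13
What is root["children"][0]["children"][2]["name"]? "node_17"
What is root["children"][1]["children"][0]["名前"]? "node_220"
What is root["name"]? "node_72"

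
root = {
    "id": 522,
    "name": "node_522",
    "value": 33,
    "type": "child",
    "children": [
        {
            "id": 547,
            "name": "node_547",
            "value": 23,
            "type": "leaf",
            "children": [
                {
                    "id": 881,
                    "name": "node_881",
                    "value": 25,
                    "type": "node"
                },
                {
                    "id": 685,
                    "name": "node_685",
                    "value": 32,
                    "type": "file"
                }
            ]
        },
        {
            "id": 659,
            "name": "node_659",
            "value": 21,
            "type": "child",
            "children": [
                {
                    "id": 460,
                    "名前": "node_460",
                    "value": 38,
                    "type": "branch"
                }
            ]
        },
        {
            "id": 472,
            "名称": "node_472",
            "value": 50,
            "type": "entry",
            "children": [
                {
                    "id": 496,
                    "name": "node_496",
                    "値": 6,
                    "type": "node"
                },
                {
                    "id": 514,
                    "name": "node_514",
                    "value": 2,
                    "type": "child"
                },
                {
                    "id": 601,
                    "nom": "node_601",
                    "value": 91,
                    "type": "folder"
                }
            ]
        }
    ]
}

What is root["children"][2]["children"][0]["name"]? "node_496"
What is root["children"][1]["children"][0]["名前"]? "node_460"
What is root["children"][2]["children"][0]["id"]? 496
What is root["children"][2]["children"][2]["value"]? 91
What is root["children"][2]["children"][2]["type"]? "folder"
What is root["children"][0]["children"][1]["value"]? 32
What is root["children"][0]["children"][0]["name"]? "node_881"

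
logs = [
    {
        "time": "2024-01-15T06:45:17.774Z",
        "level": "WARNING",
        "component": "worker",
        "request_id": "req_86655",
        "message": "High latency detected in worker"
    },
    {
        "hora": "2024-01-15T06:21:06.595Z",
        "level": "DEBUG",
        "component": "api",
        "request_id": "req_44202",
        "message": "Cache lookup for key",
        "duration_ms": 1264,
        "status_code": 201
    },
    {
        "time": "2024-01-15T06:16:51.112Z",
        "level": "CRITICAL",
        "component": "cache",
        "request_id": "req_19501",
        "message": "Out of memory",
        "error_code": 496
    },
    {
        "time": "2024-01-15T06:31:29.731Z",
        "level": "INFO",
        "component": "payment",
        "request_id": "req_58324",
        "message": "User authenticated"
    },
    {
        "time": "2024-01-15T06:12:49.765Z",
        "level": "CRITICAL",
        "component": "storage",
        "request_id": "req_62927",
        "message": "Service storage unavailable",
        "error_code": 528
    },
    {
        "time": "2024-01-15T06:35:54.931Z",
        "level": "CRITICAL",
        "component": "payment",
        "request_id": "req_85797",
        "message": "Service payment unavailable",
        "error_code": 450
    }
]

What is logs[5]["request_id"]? "req_85797"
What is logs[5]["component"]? "payment"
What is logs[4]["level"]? "CRITICAL"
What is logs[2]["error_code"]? 496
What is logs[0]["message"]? "High latency detected in worker"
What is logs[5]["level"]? "CRITICAL"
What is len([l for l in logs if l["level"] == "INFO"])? 1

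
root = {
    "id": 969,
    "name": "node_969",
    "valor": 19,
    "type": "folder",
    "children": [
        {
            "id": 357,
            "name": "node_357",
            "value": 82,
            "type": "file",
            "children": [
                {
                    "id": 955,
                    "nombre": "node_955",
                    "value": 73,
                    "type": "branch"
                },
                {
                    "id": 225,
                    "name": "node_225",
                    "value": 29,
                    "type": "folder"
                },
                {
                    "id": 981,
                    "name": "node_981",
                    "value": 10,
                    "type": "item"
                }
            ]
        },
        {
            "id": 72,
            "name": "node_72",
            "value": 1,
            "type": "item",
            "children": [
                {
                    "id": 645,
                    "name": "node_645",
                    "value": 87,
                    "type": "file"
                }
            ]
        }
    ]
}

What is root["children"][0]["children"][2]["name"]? "node_981"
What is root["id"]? 969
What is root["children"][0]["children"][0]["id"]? 955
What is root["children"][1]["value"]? 1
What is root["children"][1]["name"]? "node_72"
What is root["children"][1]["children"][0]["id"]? 645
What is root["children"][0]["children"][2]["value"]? 10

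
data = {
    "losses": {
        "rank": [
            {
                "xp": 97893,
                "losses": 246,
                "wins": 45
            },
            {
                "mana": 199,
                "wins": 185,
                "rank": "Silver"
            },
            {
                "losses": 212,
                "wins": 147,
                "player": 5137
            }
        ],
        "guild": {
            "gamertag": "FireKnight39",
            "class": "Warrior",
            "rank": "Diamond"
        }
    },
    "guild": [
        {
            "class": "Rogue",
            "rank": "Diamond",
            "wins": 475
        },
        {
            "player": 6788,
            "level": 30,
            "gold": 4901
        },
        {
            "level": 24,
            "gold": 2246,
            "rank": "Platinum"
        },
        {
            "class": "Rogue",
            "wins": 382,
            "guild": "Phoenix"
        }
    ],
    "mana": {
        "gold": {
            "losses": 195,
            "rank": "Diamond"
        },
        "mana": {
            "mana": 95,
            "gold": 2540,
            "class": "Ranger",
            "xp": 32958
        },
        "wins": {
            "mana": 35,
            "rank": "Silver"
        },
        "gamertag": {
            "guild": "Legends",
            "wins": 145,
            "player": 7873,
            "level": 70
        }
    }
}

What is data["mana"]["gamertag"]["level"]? 70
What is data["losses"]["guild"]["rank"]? "Diamond"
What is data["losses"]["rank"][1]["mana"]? 199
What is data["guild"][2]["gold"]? 2246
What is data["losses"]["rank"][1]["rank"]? "Silver"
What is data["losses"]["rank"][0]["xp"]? 97893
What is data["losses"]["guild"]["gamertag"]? "FireKnight39"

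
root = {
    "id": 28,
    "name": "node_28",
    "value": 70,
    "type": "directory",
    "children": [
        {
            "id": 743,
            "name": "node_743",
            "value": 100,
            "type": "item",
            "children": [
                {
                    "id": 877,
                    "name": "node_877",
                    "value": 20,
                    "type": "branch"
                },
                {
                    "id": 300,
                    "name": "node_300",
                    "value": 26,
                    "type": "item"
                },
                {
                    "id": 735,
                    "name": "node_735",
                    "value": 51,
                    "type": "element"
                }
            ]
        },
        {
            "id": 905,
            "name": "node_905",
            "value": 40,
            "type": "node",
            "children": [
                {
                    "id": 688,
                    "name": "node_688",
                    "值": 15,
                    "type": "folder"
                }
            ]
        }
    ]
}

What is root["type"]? "directory"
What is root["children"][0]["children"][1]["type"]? "item"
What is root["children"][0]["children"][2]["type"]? "element"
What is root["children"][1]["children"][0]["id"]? 688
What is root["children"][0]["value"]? 100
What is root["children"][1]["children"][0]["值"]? 15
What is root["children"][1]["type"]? "node"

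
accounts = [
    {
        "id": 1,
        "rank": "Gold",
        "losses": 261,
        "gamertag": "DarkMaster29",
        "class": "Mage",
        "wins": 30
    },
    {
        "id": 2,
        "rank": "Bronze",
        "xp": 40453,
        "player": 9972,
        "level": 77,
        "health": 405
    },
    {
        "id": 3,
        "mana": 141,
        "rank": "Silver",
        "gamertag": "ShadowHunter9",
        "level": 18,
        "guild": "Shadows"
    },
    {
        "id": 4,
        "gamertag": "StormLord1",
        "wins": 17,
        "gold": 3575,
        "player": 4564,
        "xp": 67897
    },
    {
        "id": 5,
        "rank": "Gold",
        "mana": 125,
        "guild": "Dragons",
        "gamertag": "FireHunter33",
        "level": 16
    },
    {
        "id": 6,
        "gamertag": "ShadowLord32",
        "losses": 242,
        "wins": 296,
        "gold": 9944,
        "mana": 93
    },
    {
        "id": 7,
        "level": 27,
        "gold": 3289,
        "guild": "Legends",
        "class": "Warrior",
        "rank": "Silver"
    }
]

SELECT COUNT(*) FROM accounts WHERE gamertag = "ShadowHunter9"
1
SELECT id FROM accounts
[1, 2, 3, 4, 5, 6, 7]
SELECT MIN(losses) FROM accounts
242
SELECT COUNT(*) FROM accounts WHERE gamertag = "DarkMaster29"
1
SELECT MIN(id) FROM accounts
1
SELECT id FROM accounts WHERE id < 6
[1, 2, 3, 4, 5]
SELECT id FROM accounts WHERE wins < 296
[1, 4]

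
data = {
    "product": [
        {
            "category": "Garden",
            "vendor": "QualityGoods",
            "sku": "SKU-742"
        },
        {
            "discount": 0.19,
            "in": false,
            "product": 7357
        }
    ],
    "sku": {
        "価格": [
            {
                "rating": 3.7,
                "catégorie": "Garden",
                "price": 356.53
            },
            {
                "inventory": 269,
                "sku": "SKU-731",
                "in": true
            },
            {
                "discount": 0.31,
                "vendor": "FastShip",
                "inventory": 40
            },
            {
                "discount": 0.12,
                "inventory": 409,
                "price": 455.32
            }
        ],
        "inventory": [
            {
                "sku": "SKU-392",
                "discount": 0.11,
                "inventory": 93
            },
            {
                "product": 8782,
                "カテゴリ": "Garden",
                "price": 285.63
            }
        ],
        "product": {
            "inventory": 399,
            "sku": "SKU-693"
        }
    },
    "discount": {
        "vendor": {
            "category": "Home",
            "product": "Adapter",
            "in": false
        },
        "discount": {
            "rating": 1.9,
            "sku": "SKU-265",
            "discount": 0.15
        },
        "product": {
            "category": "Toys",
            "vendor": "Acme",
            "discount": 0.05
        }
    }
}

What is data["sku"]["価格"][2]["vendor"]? "FastShip"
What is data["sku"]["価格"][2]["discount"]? 0.31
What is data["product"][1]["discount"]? 0.19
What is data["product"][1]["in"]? False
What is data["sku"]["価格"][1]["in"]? True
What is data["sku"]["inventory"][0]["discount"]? 0.11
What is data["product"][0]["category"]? "Garden"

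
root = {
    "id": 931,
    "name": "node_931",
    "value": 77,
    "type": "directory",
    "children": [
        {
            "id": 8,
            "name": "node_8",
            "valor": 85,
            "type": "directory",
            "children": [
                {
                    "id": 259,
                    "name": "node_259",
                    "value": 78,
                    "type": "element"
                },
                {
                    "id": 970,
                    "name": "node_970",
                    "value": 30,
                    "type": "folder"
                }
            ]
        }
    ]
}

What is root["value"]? 77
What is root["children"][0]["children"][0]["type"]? "element"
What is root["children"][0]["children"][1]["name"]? "node_970"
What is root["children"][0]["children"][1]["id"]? 970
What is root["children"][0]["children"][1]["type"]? "folder"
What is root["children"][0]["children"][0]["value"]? 78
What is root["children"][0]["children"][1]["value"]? 30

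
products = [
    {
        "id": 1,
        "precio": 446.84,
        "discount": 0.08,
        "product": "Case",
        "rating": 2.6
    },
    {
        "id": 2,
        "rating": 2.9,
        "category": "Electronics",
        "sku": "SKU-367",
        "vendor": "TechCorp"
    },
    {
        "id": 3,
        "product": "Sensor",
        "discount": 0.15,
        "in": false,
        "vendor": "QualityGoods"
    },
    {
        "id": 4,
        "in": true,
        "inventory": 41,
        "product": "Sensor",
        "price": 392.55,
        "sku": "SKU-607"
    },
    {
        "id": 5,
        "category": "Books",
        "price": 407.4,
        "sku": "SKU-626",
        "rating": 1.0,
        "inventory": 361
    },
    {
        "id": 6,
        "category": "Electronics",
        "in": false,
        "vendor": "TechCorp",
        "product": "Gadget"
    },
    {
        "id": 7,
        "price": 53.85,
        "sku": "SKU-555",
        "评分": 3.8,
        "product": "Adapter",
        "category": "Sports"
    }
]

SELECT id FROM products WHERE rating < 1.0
[]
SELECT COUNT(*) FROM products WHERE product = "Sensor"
2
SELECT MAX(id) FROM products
7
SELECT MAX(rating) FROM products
2.9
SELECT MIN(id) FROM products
1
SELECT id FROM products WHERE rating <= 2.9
[1, 2, 5]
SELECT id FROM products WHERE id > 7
[]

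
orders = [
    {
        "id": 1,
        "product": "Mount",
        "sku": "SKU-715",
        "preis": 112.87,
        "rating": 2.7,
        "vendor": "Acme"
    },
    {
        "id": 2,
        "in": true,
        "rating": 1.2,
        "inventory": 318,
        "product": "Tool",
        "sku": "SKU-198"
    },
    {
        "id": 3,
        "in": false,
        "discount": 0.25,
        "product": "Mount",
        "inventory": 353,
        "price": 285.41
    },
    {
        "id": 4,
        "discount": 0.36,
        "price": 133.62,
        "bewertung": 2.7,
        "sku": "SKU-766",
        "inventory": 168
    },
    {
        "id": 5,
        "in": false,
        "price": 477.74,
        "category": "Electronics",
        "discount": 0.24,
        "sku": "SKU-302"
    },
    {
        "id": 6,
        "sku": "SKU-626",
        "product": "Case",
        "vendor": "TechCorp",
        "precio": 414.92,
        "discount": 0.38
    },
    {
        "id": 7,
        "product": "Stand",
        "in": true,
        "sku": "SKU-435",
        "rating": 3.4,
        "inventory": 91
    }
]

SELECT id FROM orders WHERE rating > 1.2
[1, 7]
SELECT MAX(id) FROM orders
7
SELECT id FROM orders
[1, 2, 3, 4, 5, 6, 7]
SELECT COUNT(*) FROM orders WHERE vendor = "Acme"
1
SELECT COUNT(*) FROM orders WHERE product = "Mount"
2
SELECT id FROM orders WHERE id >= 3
[3, 4, 5, 6, 7]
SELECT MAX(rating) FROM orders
3.4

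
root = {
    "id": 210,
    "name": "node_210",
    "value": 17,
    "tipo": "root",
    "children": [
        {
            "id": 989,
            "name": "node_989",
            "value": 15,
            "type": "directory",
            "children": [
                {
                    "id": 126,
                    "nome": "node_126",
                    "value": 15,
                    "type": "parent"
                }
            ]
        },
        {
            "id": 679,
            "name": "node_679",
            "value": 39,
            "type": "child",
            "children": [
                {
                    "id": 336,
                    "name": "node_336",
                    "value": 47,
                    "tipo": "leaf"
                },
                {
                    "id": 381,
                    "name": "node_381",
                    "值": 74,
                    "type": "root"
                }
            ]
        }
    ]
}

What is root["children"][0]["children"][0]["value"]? 15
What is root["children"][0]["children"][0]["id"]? 126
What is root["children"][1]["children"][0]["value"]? 47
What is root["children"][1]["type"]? "child"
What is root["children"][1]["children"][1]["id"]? 381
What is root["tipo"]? "root"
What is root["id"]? 210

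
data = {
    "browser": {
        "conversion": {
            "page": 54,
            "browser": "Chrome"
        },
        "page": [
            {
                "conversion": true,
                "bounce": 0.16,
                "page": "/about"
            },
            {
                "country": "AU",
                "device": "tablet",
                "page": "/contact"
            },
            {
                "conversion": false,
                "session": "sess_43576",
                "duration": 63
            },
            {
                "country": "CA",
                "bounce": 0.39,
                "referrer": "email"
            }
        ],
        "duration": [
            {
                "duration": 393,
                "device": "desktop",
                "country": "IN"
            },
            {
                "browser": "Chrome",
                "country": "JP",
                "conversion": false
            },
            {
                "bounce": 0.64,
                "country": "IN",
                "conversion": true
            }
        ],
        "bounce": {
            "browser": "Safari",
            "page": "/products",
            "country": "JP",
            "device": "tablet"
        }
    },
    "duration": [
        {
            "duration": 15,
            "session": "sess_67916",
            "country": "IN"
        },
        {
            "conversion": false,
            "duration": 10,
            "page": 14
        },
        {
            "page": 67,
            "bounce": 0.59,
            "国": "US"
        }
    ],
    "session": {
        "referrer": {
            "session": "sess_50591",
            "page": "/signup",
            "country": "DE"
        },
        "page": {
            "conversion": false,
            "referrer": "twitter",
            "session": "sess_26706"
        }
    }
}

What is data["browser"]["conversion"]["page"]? 54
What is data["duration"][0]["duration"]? 15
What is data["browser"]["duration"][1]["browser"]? "Chrome"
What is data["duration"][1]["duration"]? 10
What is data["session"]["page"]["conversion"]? False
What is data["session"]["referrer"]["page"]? "/signup"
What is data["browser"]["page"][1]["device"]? "tablet"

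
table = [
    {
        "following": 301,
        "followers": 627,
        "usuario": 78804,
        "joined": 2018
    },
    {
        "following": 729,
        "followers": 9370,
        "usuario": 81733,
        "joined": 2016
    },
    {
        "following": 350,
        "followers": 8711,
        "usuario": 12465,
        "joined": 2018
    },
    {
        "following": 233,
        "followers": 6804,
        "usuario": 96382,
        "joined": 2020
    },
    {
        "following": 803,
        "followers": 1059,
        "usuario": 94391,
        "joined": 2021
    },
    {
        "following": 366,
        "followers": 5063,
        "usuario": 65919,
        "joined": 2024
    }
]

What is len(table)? 6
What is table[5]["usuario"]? 65919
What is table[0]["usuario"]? 78804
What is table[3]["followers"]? 6804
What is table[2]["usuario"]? 12465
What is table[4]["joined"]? 2021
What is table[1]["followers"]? 9370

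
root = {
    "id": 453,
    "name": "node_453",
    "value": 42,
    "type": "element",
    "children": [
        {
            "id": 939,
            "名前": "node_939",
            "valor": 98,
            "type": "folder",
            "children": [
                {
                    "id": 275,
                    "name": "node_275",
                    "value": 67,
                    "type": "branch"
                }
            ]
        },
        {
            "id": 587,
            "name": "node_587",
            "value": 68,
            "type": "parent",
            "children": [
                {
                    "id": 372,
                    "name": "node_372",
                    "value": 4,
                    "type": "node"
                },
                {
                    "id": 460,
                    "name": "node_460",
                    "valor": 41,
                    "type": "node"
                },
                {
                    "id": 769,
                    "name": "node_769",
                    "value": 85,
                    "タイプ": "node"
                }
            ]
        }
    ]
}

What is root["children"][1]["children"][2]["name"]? "node_769"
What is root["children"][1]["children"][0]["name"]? "node_372"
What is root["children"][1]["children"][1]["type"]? "node"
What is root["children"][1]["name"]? "node_587"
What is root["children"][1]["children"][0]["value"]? 4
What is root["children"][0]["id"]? 939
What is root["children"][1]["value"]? 68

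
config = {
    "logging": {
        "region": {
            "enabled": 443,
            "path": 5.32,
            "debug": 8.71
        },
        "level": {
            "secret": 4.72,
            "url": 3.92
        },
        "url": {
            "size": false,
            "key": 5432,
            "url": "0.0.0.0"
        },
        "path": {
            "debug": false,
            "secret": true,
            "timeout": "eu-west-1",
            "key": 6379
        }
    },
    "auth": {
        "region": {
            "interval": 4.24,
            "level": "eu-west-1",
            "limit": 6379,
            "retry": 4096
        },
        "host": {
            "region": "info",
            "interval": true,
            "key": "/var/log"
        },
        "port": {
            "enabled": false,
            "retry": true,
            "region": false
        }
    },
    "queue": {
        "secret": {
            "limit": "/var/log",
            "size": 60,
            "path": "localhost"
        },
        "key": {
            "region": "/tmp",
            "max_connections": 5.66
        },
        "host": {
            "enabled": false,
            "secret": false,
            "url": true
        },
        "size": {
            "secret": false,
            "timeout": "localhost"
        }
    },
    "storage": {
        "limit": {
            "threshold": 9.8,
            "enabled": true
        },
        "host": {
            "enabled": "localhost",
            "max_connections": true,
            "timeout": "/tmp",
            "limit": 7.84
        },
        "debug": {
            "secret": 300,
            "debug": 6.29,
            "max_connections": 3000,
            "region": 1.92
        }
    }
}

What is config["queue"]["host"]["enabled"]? False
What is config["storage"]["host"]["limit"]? 7.84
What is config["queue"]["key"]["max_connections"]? 5.66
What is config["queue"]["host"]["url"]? True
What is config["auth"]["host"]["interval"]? True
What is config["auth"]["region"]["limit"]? 6379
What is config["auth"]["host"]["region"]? "info"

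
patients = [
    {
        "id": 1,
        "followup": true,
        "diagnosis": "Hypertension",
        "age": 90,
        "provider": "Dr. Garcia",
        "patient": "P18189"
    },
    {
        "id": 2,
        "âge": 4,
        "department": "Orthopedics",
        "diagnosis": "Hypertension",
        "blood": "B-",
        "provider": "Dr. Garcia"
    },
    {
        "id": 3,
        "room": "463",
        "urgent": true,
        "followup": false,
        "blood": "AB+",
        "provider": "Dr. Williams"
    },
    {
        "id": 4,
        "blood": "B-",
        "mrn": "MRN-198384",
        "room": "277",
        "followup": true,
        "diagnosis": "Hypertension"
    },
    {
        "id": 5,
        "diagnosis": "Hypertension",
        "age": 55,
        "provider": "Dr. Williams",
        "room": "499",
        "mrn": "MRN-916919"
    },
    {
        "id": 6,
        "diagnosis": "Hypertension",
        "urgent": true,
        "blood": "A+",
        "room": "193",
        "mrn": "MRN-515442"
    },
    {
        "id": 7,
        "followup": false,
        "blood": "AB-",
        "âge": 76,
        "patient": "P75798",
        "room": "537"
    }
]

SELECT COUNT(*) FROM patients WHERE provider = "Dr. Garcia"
2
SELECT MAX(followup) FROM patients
True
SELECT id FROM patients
[1, 2, 3, 4, 5, 6, 7]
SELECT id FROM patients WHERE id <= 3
[1, 2, 3]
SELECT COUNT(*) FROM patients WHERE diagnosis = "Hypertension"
5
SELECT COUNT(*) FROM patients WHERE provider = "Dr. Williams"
2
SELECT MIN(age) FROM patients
55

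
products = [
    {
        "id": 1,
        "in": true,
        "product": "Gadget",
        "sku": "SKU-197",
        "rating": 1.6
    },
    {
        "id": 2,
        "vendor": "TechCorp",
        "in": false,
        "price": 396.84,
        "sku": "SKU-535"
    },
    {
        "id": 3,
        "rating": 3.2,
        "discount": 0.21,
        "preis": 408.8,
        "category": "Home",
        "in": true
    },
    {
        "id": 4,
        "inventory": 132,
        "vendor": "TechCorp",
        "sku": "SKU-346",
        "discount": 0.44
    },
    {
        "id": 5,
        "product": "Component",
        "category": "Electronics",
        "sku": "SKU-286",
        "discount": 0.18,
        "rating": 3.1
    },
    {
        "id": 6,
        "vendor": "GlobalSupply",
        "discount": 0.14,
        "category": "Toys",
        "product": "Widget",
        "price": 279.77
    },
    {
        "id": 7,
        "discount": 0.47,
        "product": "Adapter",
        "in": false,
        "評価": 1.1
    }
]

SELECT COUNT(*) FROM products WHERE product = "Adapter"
1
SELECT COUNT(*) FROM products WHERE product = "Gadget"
1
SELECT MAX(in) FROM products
True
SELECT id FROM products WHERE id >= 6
[6, 7]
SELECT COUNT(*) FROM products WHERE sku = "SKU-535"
1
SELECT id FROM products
[1, 2, 3, 4, 5, 6, 7]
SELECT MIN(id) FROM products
1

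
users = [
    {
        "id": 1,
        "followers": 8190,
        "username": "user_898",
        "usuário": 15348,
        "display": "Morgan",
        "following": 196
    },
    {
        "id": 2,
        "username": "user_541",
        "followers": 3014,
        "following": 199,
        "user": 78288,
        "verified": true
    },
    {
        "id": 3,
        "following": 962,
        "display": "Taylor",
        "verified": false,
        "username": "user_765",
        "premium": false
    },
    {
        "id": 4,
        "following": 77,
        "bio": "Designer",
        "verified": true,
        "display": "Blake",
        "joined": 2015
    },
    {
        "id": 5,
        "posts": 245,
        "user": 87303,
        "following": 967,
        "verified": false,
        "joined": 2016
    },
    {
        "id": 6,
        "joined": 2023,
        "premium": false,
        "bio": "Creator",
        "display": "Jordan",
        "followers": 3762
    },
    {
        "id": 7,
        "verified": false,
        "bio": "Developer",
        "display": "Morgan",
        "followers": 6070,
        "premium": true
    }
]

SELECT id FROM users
[1, 2, 3, 4, 5, 6, 7]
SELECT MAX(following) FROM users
967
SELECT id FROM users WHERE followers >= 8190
[1]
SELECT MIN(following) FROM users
77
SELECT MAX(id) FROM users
7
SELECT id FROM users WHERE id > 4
[5, 6, 7]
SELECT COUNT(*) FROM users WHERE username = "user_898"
1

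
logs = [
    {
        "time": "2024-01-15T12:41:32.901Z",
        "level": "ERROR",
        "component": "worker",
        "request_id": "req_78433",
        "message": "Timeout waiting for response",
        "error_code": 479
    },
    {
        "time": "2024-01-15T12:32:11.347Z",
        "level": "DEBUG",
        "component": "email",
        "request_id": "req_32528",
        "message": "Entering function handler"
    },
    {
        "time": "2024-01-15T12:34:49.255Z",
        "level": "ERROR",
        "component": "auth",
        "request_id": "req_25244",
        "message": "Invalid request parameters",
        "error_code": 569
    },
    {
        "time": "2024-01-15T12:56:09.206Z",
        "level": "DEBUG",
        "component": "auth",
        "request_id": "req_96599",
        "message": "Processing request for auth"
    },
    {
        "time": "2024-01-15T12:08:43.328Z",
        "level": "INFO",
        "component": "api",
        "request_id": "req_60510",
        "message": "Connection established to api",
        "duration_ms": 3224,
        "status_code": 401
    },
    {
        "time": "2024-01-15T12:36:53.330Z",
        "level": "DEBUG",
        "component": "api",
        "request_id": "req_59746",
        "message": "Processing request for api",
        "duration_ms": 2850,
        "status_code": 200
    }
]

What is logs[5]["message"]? "Processing request for api"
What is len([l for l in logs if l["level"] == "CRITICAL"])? 0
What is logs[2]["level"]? "ERROR"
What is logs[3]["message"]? "Processing request for auth"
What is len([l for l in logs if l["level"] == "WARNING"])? 0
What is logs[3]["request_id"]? "req_96599"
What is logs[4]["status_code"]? 401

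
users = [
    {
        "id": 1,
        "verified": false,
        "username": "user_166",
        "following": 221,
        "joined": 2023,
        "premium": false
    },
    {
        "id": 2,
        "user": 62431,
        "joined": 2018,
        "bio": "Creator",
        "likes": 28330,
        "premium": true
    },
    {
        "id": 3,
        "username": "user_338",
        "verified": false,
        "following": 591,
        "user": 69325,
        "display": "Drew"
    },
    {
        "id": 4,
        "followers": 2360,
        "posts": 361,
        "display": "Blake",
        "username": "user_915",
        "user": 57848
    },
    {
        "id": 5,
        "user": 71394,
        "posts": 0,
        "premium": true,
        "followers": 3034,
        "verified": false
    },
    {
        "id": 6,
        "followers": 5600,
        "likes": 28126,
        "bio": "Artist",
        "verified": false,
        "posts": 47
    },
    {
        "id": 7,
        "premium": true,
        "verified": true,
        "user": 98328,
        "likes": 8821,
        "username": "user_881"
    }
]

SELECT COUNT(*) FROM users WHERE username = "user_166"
1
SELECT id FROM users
[1, 2, 3, 4, 5, 6, 7]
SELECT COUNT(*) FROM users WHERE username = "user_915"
1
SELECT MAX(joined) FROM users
2023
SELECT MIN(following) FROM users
221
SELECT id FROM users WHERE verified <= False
[1, 3, 5, 6]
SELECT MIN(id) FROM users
1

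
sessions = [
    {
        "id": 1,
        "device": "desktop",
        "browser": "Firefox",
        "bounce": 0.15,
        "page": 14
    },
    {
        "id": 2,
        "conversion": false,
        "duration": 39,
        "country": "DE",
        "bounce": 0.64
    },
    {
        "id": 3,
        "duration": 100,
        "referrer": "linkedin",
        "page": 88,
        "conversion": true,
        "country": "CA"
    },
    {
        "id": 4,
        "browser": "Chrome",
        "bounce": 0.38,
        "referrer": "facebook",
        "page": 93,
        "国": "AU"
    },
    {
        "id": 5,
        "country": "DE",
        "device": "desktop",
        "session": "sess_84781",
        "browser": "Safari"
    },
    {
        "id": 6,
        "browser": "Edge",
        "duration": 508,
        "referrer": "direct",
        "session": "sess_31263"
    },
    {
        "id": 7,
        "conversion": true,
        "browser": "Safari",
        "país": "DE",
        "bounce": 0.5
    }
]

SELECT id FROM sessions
[1, 2, 3, 4, 5, 6, 7]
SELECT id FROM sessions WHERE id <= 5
[1, 2, 3, 4, 5]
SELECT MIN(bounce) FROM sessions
0.15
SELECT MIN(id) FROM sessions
1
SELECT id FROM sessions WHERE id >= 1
[1, 2, 3, 4, 5, 6, 7]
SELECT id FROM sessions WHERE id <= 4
[1, 2, 3, 4]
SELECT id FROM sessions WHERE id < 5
[1, 2, 3, 4]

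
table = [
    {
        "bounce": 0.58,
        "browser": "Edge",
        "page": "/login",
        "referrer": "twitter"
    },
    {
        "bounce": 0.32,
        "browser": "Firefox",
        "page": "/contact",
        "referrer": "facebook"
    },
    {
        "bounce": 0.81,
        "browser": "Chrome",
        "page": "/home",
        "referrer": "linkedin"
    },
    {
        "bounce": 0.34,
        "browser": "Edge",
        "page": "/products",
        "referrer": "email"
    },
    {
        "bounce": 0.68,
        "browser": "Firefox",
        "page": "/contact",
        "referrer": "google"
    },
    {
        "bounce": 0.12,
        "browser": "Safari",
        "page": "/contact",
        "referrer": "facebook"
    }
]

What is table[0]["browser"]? "Edge"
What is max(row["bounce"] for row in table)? 0.81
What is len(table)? 6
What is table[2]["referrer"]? "linkedin"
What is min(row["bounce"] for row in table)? 0.12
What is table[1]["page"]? "/contact"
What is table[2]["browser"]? "Chrome"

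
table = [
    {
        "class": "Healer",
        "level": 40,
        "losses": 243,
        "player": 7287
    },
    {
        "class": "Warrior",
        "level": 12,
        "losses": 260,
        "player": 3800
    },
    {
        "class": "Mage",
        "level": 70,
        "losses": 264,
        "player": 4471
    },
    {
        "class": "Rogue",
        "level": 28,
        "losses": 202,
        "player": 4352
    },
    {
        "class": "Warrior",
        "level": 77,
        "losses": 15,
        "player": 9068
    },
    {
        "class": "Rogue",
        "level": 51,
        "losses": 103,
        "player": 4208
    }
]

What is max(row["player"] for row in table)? 9068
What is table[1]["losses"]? 260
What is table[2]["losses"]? 264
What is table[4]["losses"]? 15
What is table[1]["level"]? 12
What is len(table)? 6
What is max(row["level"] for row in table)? 77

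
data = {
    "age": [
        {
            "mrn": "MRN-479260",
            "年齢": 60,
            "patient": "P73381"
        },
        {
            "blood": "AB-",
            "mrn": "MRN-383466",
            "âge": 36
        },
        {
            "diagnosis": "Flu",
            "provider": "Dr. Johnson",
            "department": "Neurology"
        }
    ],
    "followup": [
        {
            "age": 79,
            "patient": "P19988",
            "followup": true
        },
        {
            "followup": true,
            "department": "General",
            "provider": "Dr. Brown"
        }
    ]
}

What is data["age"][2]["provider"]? "Dr. Johnson"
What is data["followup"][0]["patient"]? "P19988"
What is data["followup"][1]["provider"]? "Dr. Brown"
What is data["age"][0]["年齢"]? 60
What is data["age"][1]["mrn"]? "MRN-383466"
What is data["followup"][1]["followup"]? True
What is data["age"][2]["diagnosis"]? "Flu"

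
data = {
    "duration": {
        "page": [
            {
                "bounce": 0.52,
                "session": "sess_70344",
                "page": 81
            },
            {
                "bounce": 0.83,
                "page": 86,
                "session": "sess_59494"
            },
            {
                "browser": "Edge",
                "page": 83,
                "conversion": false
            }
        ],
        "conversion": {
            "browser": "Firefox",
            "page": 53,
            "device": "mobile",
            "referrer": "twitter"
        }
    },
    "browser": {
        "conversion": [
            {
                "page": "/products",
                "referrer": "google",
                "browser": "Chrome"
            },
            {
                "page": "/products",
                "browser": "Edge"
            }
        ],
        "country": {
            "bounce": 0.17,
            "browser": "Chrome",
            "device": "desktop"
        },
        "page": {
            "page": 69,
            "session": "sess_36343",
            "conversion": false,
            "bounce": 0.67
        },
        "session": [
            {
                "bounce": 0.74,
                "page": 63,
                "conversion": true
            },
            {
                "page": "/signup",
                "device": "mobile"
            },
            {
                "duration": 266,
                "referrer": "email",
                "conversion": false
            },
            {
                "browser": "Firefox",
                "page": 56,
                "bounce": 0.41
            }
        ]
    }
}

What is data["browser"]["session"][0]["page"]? 63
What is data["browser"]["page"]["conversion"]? False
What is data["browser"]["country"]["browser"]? "Chrome"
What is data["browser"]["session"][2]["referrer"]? "email"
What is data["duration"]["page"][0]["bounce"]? 0.52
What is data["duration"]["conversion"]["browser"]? "Firefox"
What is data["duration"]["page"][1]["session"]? "sess_59494"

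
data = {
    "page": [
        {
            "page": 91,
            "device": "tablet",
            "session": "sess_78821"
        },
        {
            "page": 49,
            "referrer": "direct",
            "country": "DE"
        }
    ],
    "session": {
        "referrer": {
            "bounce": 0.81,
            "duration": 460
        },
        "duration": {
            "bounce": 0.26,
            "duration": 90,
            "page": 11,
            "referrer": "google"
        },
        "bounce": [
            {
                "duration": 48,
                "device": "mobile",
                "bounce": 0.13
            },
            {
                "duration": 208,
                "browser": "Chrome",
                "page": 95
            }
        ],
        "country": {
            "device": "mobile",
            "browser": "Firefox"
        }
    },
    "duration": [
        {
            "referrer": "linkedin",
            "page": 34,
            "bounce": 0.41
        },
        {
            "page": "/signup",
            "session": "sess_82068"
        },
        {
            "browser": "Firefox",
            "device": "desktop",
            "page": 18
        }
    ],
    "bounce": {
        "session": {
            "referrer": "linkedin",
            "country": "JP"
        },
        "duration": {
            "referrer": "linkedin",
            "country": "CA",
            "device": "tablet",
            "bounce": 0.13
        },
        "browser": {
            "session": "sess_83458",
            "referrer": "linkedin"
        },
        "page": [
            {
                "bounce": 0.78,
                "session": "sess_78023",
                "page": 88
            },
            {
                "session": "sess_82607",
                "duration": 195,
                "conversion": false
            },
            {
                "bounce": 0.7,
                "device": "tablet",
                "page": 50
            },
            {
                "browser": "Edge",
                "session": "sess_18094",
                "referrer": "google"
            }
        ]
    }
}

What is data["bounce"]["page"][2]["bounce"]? 0.7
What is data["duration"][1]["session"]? "sess_82068"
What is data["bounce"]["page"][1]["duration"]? 195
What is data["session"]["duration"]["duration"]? 90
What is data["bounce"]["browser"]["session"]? "sess_83458"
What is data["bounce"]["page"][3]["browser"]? "Edge"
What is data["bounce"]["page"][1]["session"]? "sess_82607"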